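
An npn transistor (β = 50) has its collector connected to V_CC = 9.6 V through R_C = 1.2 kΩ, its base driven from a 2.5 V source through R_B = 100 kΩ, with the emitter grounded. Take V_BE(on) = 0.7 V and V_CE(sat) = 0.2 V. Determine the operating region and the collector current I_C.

Assume active. Base-emitter loop: I_B = (V_BB − V_BE)/R_B = (2.5 − 0.7)/100 = 0.018 mA.
I_C = β·I_B = 50×0.018 = 0.9 mA.
V_CE = V_CC − I_C·R_C = 9.6 − 0.9×1.2 = 8.52 V > V_CE(sat), so the active-region assumption holds.

active; I_C ≈ 0.9 mA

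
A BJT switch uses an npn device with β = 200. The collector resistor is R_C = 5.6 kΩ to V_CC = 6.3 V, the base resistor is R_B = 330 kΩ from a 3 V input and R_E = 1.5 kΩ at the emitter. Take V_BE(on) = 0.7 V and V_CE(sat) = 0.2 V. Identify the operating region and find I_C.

Assume active. Base-emitter loop: I_B = (V_BB − V_BE)/(R_B + (β+1)R_E) = (3 − 0.7)/(330 + 201×1.5) = 0.00364 mA.
I_C = β·I_B = 200×0.00364 = 0.728 mA.
V_CE = V_CC − I_C·R_C − I_E·R_E = 6.3 − 0.728×5.6 − 0.732×1.5 = 1.12 V > V_CE(sat), so the active-region assumption holds.

active; I_C ≈ 0.73 mA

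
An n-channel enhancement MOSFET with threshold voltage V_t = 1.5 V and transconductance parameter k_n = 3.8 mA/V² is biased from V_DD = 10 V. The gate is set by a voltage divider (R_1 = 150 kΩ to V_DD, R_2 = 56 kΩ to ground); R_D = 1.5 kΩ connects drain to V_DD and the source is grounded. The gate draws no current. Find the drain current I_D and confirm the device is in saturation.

V_G = V_DD·R_2/(R_1+R_2) = 10×56/206 = 2.72 V. With the source grounded, V_GS = V_G = 2.72 V.
Assume saturation: I_D = (k_n/2)(V_GS − V_t)² = (3.8/2)×(2.72 − 1.5)² = 1.9×1.22² = 2.82 mA.
V_DS = V_DD − I_D·R_D = 10 − 2.82×1.5 = 5.77 V.
Saturation requires V_DS ≥ V_GS − V_t = 1.22 V; 5.77 ≥ 1.22 ✓.

I_D ≈ 2.8 mA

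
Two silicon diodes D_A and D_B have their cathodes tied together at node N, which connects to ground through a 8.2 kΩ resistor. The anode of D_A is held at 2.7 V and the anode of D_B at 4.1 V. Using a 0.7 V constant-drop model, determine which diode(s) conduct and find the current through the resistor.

Assume both conduct. Then node N would need to be at both 2.7−0.7 = 2 V and 4.1−0.7 = 3.4 V, which is impossible.
Assume only D_B conducts: V_N = 4.1 − 0.7 = 3.4 V, so I_R = 3.4/8.2 = 0.415 mA.
Check D_A: its anode-to-cathode voltage is 2.7 − 3.4 = -0.7 V < 0.7 V, so it is off. The assumption is consistent.

Only D_B conducts; I_R ≈ 0.41 mA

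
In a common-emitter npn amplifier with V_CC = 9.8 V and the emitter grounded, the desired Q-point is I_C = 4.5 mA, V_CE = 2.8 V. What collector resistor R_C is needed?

R_C ≈ 1.6 kΩ

Collector loop: V_CC = I_C·R_C + V_CE.
R_C = (V_CC − V_CE)/I_C = (9.8 − 2.8)/4.5 = 1.56 kΩ.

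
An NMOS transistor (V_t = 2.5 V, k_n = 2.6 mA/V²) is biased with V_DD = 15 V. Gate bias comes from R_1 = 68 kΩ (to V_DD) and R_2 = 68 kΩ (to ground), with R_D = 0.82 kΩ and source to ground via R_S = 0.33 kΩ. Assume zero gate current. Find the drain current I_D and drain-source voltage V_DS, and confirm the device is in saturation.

V_G = V_DD·R_2/(R_1+R_2) = 15×68/136 = 7.5 V.
Assume saturation: I_D = (k_n/2)(V_GS − V_t)² with V_GS = V_G − I_D·R_S = 7.5 − 0.33·I_D.
Substituting gives 0.142·I_D² − 5.29·I_D + 32.5 = 0, with roots I_D = 7.75 or 29.6 mA.
The root I_D = 29.6 mA gives V_GS = -2.27 V ≤ V_t, so take I_D = 7.75 mA.
Then V_GS = 4.94 V and V_DS = V_DD − I_D(R_D+R_S) = 15 − 7.75×1.15 = 6.09 V.
Saturation requires V_DS ≥ V_GS − V_t = 2.44 V; 6.09 ≥ 2.44 ✓.

I_D ≈ 7.8 mA, V_DS ≈ 6.1 V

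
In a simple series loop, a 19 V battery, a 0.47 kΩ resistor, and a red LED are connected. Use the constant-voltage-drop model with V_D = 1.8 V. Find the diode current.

KVL around the loop: 19 = V_D + I·R = 1.8 + I × 0.47 kΩ.
So I = (19 − 1.8) / 0.47 kΩ = 17.2 / 0.47 = 36.6 mA.

I ≈ 37 mA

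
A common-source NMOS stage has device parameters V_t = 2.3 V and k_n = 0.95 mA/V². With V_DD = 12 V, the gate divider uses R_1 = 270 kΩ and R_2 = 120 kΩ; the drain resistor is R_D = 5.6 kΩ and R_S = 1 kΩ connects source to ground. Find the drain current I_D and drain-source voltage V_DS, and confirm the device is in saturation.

I_D ≈ 0.44 mA, V_DS ≈ 9.1 V

V_G = V_DD·R_2/(R_1+R_2) = 12×120/390 = 3.69 V.
Assume saturation: I_D = (k_n/2)(V_GS − V_t)² with V_GS = V_G − I_D·R_S = 3.69 − 1·I_D.
Substituting gives 0.475·I_D² − 2.32·I_D + 0.921 = 0, with roots I_D = 0.435 or 4.45 mA.
The root I_D = 4.45 mA gives V_GS = -0.762 V ≤ V_t, so take I_D = 0.435 mA.
Then V_GS = 3.26 V and V_DS = V_DD − I_D(R_D+R_S) = 12 − 0.435×6.6 = 9.13 V.
Saturation requires V_DS ≥ V_GS − V_t = 0.957 V; 9.13 ≥ 0.957 ✓.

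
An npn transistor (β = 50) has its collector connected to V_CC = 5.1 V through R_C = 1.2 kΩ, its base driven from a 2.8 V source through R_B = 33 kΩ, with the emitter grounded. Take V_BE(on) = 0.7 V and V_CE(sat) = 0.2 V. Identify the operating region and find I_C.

active; I_C ≈ 3.2 mA

Assume active. Base-emitter loop: I_B = (V_BB − V_BE)/R_B = (2.8 − 0.7)/33 = 0.0636 mA.
I_C = β·I_B = 50×0.0636 = 3.18 mA.
V_CE = V_CC − I_C·R_C = 5.1 − 3.18×1.2 = 1.28 V > V_CE(sat), so the active-region assumption holds.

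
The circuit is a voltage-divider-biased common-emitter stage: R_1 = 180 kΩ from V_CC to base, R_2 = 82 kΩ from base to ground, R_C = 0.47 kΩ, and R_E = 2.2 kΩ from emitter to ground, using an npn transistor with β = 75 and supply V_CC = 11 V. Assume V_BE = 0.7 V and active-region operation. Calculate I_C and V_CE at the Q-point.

I_C ≈ 0.92 mA, V_CE ≈ 8.5 V

Thevenize the base divider: V_Th = V_CC·R_2/(R_1+R_2) = 11×82/262 = 3.44 V, R_Th = R_1‖R_2 = 56.3 kΩ.
Base-emitter loop: V_Th = I_B·R_Th + V_BE + (β+1)I_B·R_E, so I_B = (3.44 − 0.7) / (56.3 + 76×2.2) = 0.0123 mA.
I_C = β·I_B = 75×0.0123 = 0.92 mA, and I_E = (β+1)I_B = 0.933 mA.
V_CE = V_CC − I_C·R_C − I_E·R_E = 11 − 0.92×0.47 − 0.933×2.2 = 8.52 V.
V_CE = 8.52 V > 0.2 V confirms active-region operation.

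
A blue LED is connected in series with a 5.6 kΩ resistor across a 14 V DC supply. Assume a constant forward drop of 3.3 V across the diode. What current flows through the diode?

KVL around the loop: 14 = V_D + I·R = 3.3 + I × 5.6 kΩ.
So I = (14 − 3.3) / 5.6 kΩ = 10.7 / 5.6 = 1.91 mA.

I ≈ 1.9 mA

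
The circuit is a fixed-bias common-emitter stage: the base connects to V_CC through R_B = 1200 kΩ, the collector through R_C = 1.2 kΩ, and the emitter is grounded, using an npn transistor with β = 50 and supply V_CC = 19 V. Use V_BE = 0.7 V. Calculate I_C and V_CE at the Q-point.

Base loop: V_CC = I_B·R_B + V_BE, so I_B = (19 − 0.7)/1200 kΩ = 0.0153 mA.
In the active region I_C = β·I_B = 50 × 0.0153 = 0.763 mA.
Collector loop: V_CE = V_CC − I_C·R_C = 19 − 0.763×1.2 = 18.1 V.
Since V_CE = 18.1 V > V_CE(sat) ≈ 0.2 V, the transistor is in the active region as assumed.

I_C ≈ 0.76 mA, V_CE ≈ 18 V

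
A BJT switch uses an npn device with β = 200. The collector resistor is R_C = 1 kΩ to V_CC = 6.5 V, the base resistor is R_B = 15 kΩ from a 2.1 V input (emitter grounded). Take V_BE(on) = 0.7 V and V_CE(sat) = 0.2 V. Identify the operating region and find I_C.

Assume active: I_B = (2.1 − 0.7)/15 = 0.0933 mA, giving I_C = β·I_B = 18.7 mA.
But then V_CE = 6.5 − 18.7×1 = -12.2 V < V_CE(sat) = 0.2 V — impossible in the active region.
So the transistor is saturated. With V_CE = 0.2 V, I_C = (V_CC − 0.2)/R_C = 6.3/1 = 6.3 mA.
Check: β·I_B = 18.7 mA > I_C = 6.3 mA, confirming saturation.

saturation; I_C ≈ 6.3 mA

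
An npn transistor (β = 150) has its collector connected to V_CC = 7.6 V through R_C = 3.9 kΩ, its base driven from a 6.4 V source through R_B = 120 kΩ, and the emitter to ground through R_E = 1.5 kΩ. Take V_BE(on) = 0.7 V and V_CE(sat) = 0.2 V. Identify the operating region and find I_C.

Assume active: I_B = (6.4 − 0.7)/(120 + 151×1.5) = 0.0165 mA, I_C = β·I_B = 2.47 mA.
Then V_CE = 7.6 − 2.47×3.9 − 2.48×1.5 = -5.75 V < 0.2 V — the active assumption fails.
Re-solve with V_CE = 0.2 V. KCL at the emitter: V_E/R_E = (V_BB−0.7−V_E)/R_B + (V_CC−0.2−V_E)/R_C, giving V_E = 2.09 V.
I_C = (V_CC − 0.2 − V_E)/R_C = (7.4 − 2.09)/3.9 = 1.36 mA.
Check: I_B = (5.7 − 2.09)/120 = 0.0301 mA, and β·I_B = 4.51 mA > I_C, confirming saturation.

saturation; I_C ≈ 1.4 mA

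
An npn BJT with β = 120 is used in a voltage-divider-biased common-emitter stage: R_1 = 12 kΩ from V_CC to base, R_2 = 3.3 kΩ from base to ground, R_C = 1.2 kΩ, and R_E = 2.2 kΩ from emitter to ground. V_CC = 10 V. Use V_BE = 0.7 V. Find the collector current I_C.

Thevenize the base divider: V_Th = V_CC·R_2/(R_1+R_2) = 10×3.3/15.3 = 2.16 V, R_Th = R_1‖R_2 = 2.59 kΩ.
Base-emitter loop: V_Th = I_B·R_Th + V_BE + (β+1)I_B·R_E, so I_B = (2.16 − 0.7) / (2.59 + 121×2.2) = 0.00542 mA.
I_C = β·I_B = 120×0.00542 = 0.65 mA, and I_E = (β+1)I_B = 0.656 mA.
V_CE = V_CC − I_C·R_C − I_E·R_E = 10 − 0.65×1.2 − 0.656×2.2 = 7.78 V.
V_CE = 7.78 V > 0.2 V confirms active-region operation.

I_C ≈ 0.65 mA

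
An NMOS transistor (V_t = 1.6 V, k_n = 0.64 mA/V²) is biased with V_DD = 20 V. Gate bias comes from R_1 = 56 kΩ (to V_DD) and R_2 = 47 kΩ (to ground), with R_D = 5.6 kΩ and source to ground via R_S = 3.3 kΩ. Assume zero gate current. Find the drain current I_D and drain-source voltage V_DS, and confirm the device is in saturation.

I_D ≈ 1.6 mA, V_DS ≈ 5.7 V

V_G = V_DD·R_2/(R_1+R_2) = 20×47/103 = 9.13 V.
Assume saturation: I_D = (k_n/2)(V_GS − V_t)² with V_GS = V_G − I_D·R_S = 9.13 − 3.3·I_D.
Substituting gives 3.48·I_D² − 16.9·I_D + 18.1 = 0, with roots I_D = 1.6 or 3.25 mA.
The root I_D = 3.25 mA gives V_GS = -1.58 V ≤ V_t, so take I_D = 1.6 mA.
Then V_GS = 3.84 V and V_DS = V_DD − I_D(R_D+R_S) = 20 − 1.6×8.9 = 5.74 V.
Saturation requires V_DS ≥ V_GS − V_t = 2.24 V; 5.74 ≥ 2.24 ✓.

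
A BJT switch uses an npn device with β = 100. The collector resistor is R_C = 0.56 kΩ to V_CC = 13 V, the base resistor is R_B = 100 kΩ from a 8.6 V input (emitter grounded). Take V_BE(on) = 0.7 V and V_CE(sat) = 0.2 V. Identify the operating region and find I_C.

Assume active. Base-emitter loop: I_B = (V_BB − V_BE)/R_B = (8.6 − 0.7)/100 = 0.079 mA.
I_C = β·I_B = 100×0.079 = 7.9 mA.
V_CE = V_CC − I_C·R_C = 13 − 7.9×0.56 = 8.58 V > V_CE(sat), so the active-region assumption holds.

active; I_C ≈ 7.9 mA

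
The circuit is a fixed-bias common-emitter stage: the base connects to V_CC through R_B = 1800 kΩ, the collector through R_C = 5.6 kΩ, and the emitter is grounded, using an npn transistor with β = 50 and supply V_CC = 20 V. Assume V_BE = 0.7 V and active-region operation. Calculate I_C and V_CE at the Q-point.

I_C ≈ 0.54 mA, V_CE ≈ 17 V

Base loop: V_CC = I_B·R_B + V_BE, so I_B = (20 − 0.7)/1800 kΩ = 0.0107 mA.
In the active region I_C = β·I_B = 50 × 0.0107 = 0.536 mA.
Collector loop: V_CE = V_CC − I_C·R_C = 20 − 0.536×5.6 = 17 V.
Since V_CE = 17 V > V_CE(sat) ≈ 0.2 V, the transistor is in the active region as assumed.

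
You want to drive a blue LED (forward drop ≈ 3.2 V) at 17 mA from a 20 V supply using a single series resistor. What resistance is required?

R ≈ 0.99 kΩ

The resistor drops V_S − V_D = 20 − 3.2 = 16.8 V at 17 mA.
R = 16.8 V / 17 mA = 0.988 kΩ.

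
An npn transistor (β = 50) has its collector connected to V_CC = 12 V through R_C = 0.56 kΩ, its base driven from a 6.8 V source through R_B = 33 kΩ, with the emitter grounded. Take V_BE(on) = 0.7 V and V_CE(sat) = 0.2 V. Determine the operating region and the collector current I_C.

Assume active. Base-emitter loop: I_B = (V_BB − V_BE)/R_B = (6.8 − 0.7)/33 = 0.185 mA.
I_C = β·I_B = 50×0.185 = 9.24 mA.
V_CE = V_CC − I_C·R_C = 12 − 9.24×0.56 = 6.82 V > V_CE(sat), so the active-region assumption holds.

active; I_C ≈ 9.2 mA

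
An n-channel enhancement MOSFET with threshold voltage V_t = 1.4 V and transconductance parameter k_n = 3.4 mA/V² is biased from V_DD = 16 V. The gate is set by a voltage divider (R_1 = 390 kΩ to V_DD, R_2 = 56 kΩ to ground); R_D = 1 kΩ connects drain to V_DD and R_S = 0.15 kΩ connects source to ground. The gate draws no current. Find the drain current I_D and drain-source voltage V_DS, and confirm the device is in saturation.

I_D ≈ 0.49 mA, V_DS ≈ 15 V

V_G = V_DD·R_2/(R_1+R_2) = 16×56/446 = 2.01 V.
Assume saturation: I_D = (k_n/2)(V_GS − V_t)² with V_GS = V_G − I_D·R_S = 2.01 − 0.15·I_D.
Substituting gives 0.0382·I_D² − 1.31·I_D + 0.63 = 0, with roots I_D = 0.488 or 33.8 mA.
The root I_D = 33.8 mA gives V_GS = -3.06 V ≤ V_t, so take I_D = 0.488 mA.
Then V_GS = 1.94 V and V_DS = V_DD − I_D(R_D+R_S) = 16 − 0.488×1.15 = 15.4 V.
Saturation requires V_DS ≥ V_GS − V_t = 0.536 V; 15.4 ≥ 0.536 ✓.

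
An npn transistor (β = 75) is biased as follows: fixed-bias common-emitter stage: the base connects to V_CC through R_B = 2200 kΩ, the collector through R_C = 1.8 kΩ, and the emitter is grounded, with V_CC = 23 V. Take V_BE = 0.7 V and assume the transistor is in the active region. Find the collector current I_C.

I_C ≈ 0.76 mA

Base loop: V_CC = I_B·R_B + V_BE, so I_B = (23 − 0.7)/2200 kΩ = 0.0101 mA.
In the active region I_C = β·I_B = 75 × 0.0101 = 0.76 mA.
Collector loop: V_CE = V_CC − I_C·R_C = 23 − 0.76×1.8 = 21.6 V.
Since V_CE = 21.6 V > V_CE(sat) ≈ 0.2 V, the transistor is in the active region as assumed.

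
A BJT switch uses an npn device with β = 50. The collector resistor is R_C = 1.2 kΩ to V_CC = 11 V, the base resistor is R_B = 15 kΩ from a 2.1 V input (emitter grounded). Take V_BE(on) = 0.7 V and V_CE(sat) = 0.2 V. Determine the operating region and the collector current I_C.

Assume active. Base-emitter loop: I_B = (V_BB − V_BE)/R_B = (2.1 − 0.7)/15 = 0.0933 mA.
I_C = β·I_B = 50×0.0933 = 4.67 mA.
V_CE = V_CC − I_C·R_C = 11 − 4.67×1.2 = 5.4 V > V_CE(sat), so the active-region assumption holds.

active; I_C ≈ 4.7 mA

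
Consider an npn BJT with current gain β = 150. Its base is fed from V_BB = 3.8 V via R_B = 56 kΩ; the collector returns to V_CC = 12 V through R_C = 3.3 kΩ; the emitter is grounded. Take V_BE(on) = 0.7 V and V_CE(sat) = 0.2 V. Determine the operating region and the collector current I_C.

Assume active: I_B = (3.8 − 0.7)/56 = 0.0554 mA, giving I_C = β·I_B = 8.3 mA.
But then V_CE = 12 − 8.3×3.3 = -15.4 V < V_CE(sat) = 0.2 V — impossible in the active region.
So the transistor is saturated. With V_CE = 0.2 V, I_C = (V_CC − 0.2)/R_C = 11.8/3.3 = 3.58 mA.
Check: β·I_B = 8.3 mA > I_C = 3.58 mA, confirming saturation.

saturation; I_C ≈ 3.6 mA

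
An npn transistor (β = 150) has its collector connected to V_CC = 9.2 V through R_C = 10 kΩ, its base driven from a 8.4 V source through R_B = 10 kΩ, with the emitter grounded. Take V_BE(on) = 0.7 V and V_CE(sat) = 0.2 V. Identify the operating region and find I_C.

Assume active: I_B = (8.4 − 0.7)/10 = 0.77 mA, giving I_C = β·I_B = 116 mA.
But then V_CE = 9.2 − 116×10 = -1150 V < V_CE(sat) = 0.2 V — impossible in the active region.
So the transistor is saturated. With V_CE = 0.2 V, I_C = (V_CC − 0.2)/R_C = 9/10 = 0.9 mA.
Check: β·I_B = 116 mA > I_C = 0.9 mA, confirming saturation.

saturation; I_C ≈ 0.9 mA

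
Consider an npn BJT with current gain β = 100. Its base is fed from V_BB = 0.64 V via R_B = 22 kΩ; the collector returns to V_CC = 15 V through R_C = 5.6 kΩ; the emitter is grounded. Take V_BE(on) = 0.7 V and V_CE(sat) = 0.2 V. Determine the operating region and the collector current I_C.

V_BB = 0.64 V ≤ V_BE(on) = 0.7 V, so the base-emitter junction is not forward biased.
The transistor is in cutoff: I_B = I_C = 0.

cutoff; I_C ≈ 0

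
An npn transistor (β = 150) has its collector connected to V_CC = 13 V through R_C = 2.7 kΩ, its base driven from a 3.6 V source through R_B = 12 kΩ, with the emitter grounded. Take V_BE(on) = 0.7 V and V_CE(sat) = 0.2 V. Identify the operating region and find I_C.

Assume active: I_B = (3.6 − 0.7)/12 = 0.242 mA, giving I_C = β·I_B = 36.3 mA.
But then V_CE = 13 − 36.3×2.7 = -84.9 V < V_CE(sat) = 0.2 V — impossible in the active region.
So the transistor is saturated. With V_CE = 0.2 V, I_C = (V_CC − 0.2)/R_C = 12.8/2.7 = 4.74 mA.
Check: β·I_B = 36.3 mA > I_C = 4.74 mA, confirming saturation.

saturation; I_C ≈ 4.7 mA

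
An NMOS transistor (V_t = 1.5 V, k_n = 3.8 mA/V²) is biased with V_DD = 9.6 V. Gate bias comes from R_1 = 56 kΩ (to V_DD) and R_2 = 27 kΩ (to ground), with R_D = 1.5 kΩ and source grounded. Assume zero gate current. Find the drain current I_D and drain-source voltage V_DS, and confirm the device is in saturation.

I_D ≈ 5 mA, V_DS ≈ 2.1 V

V_G = V_DD·R_2/(R_1+R_2) = 9.6×27/83 = 3.12 V. With the source grounded, V_GS = V_G = 3.12 V.
Assume saturation: I_D = (k_n/2)(V_GS − V_t)² = (3.8/2)×(3.12 − 1.5)² = 1.9×1.62² = 5 mA.
V_DS = V_DD − I_D·R_D = 9.6 − 5×1.5 = 2.09 V.
Saturation requires V_DS ≥ V_GS − V_t = 1.62 V; 2.09 ≥ 1.62 ✓.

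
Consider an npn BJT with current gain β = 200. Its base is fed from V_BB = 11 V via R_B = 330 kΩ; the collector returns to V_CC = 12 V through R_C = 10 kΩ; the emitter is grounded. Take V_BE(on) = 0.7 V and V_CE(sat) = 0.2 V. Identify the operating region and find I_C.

saturation; I_C ≈ 1.2 mA

Assume active: I_B = (11 − 0.7)/330 = 0.0312 mA, giving I_C = β·I_B = 6.24 mA.
But then V_CE = 12 − 6.24×10 = -50.4 V < V_CE(sat) = 0.2 V — impossible in the active region.
So the transistor is saturated. With V_CE = 0.2 V, I_C = (V_CC − 0.2)/R_C = 11.8/10 = 1.18 mA.
Check: β·I_B = 6.24 mA > I_C = 1.18 mA, confirming saturation.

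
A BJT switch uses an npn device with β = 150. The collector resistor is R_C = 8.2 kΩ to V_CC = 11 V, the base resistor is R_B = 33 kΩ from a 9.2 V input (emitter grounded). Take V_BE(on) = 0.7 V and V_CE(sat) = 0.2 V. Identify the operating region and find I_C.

Assume active: I_B = (9.2 − 0.7)/33 = 0.258 mA, giving I_C = β·I_B = 38.6 mA.
But then V_CE = 11 − 38.6×8.2 = -306 V < V_CE(sat) = 0.2 V — impossible in the active region.
So the transistor is saturated. With V_CE = 0.2 V, I_C = (V_CC − 0.2)/R_C = 10.8/8.2 = 1.32 mA.
Check: β·I_B = 38.6 mA > I_C = 1.32 mA, confirming saturation.

saturation; I_C ≈ 1.3 mA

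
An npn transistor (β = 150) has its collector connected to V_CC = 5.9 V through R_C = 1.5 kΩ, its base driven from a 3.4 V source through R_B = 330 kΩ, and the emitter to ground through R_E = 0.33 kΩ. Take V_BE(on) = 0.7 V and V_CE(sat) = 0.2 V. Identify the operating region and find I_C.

active; I_C ≈ 1.1 mA

Assume active. Base-emitter loop: I_B = (V_BB − V_BE)/(R_B + (β+1)R_E) = (3.4 − 0.7)/(330 + 151×0.33) = 0.00711 mA.
I_C = β·I_B = 150×0.00711 = 1.07 mA.
V_CE = V_CC − I_C·R_C − I_E·R_E = 5.9 − 1.07×1.5 − 1.07×0.33 = 3.95 V > V_CE(sat), so the active-region assumption holds.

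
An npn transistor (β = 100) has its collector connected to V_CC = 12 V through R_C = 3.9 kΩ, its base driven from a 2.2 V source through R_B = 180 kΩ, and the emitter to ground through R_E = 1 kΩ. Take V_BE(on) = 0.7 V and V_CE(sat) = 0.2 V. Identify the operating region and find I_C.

Assume active. Base-emitter loop: I_B = (V_BB − V_BE)/(R_B + (β+1)R_E) = (2.2 − 0.7)/(180 + 101×1) = 0.00534 mA.
I_C = β·I_B = 100×0.00534 = 0.534 mA.
V_CE = V_CC − I_C·R_C − I_E·R_E = 12 − 0.534×3.9 − 0.539×1 = 9.38 V > V_CE(sat), so the active-region assumption holds.

active; I_C ≈ 0.53 mA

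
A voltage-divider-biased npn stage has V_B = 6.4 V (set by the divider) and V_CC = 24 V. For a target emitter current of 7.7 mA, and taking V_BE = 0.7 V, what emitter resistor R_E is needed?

R_E ≈ 0.74 kΩ

V_E = V_B − V_BE = 6.4 − 0.7 = 5.7 V.
R_E = V_E / I_E = 5.7 / 7.7 = 0.74 kΩ.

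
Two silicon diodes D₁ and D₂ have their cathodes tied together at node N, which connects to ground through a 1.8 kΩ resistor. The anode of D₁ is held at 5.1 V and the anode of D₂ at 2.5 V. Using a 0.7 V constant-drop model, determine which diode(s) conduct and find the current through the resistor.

Assume both conduct. Then node N would need to be at both 5.1−0.7 = 4.4 V and 2.5−0.7 = 1.8 V, which is impossible.
Assume only D₁ conducts: V_N = 5.1 − 0.7 = 4.4 V, so I_R = 4.4/1.8 = 2.44 mA.
Check D₂: its anode-to-cathode voltage is 2.5 − 4.4 = -1.9 V < 0.7 V, so it is off. The assumption is consistent.

Only D₁ conducts; I_R ≈ 2.4 mA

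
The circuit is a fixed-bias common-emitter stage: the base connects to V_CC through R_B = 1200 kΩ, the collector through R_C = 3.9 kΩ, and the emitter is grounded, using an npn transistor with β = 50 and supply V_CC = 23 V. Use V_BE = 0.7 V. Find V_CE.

Base loop: V_CC = I_B·R_B + V_BE, so I_B = (23 − 0.7)/1200 kΩ = 0.0186 mA.
In the active region I_C = β·I_B = 50 × 0.0186 = 0.929 mA.
Collector loop: V_CE = V_CC − I_C·R_C = 23 − 0.929×3.9 = 19.4 V.
Since V_CE = 19.4 V > V_CE(sat) ≈ 0.2 V, the transistor is in the active region as assumed.

V_CE ≈ 19 V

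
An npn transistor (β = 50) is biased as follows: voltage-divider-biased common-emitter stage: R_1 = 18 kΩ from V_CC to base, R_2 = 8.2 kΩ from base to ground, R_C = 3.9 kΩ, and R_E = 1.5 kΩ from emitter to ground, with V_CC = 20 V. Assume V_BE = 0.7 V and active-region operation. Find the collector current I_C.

Thevenize the base divider: V_Th = V_CC·R_2/(R_1+R_2) = 20×8.2/26.2 = 6.26 V, R_Th = R_1‖R_2 = 5.63 kΩ.
Base-emitter loop: V_Th = I_B·R_Th + V_BE + (β+1)I_B·R_E, so I_B = (6.26 − 0.7) / (5.63 + 51×1.5) = 0.0677 mA.
I_C = β·I_B = 50×0.0677 = 3.38 mA, and I_E = (β+1)I_B = 3.45 mA.
V_CE = V_CC − I_C·R_C − I_E·R_E = 20 − 3.38×3.9 − 3.45×1.5 = 1.62 V.
V_CE = 1.62 V > 0.2 V confirms active-region operation.

I_C ≈ 3.4 mA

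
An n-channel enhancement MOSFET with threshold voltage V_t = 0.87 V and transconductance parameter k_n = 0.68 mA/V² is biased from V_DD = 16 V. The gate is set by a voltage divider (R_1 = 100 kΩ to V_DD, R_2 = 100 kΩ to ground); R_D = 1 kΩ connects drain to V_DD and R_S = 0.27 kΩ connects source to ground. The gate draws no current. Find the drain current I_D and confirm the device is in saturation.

V_G = V_DD·R_2/(R_1+R_2) = 16×100/200 = 8 V.
Assume saturation: I_D = (k_n/2)(V_GS − V_t)² with V_GS = V_G − I_D·R_S = 8 − 0.27·I_D.
Substituting gives 0.0248·I_D² − 2.31·I_D + 17.3 = 0, with roots I_D = 8.21 or 85 mA.
The root I_D = 85 mA gives V_GS = -14.9 V ≤ V_t, so take I_D = 8.21 mA.
Then V_GS = 5.78 V and V_DS = V_DD − I_D(R_D+R_S) = 16 − 8.21×1.27 = 5.57 V.
Saturation requires V_DS ≥ V_GS − V_t = 4.91 V; 5.57 ≥ 4.91 ✓.

I_D ≈ 8.2 mA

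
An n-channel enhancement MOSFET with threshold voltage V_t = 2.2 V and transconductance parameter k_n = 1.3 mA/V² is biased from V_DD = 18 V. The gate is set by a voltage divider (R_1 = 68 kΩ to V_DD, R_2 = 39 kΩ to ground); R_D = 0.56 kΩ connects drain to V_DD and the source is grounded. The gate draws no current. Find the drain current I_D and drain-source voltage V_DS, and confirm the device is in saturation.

I_D ≈ 12 mA, V_DS ≈ 11 V

V_G = V_DD·R_2/(R_1+R_2) = 18×39/107 = 6.56 V. With the source grounded, V_GS = V_G = 6.56 V.
Assume saturation: I_D = (k_n/2)(V_GS − V_t)² = (1.3/2)×(6.56 − 2.2)² = 0.65×4.36² = 12.4 mA.
V_DS = V_DD − I_D·R_D = 18 − 12.4×0.56 = 11.1 V.
Saturation requires V_DS ≥ V_GS − V_t = 4.36 V; 11.1 ≥ 4.36 ✓.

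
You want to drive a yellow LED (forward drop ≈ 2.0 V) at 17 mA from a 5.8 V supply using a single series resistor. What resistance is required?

The resistor drops V_S − V_D = 5.8 − 2.0 = 3.8 V at 17 mA.
R = 3.8 V / 17 mA = 0.224 kΩ.

R ≈ 0.22 kΩ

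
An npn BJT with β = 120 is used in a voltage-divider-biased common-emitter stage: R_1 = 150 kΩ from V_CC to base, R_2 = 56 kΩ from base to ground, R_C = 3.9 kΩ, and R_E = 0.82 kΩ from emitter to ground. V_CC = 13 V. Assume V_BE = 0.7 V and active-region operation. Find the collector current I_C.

I_C ≈ 2.4 mA

Thevenize the base divider: V_Th = V_CC·R_2/(R_1+R_2) = 13×56/206 = 3.53 V, R_Th = R_1‖R_2 = 40.8 kΩ.
Base-emitter loop: V_Th = I_B·R_Th + V_BE + (β+1)I_B·R_E, so I_B = (3.53 − 0.7) / (40.8 + 121×0.82) = 0.0202 mA.
I_C = β·I_B = 120×0.0202 = 2.43 mA, and I_E = (β+1)I_B = 2.45 mA.
V_CE = V_CC − I_C·R_C − I_E·R_E = 13 − 2.43×3.9 − 2.45×0.82 = 1.52 V.
V_CE = 1.52 V > 0.2 V confirms active-region operation.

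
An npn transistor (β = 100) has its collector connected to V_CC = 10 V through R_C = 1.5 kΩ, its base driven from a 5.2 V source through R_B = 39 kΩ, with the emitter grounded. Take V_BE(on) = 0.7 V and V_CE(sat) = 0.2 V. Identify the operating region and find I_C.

saturation; I_C ≈ 6.5 mA

Assume active: I_B = (5.2 − 0.7)/39 = 0.115 mA, giving I_C = β·I_B = 11.5 mA.
But then V_CE = 10 − 11.5×1.5 = -7.31 V < V_CE(sat) = 0.2 V — impossible in the active region.
So the transistor is saturated. With V_CE = 0.2 V, I_C = (V_CC − 0.2)/R_C = 9.8/1.5 = 6.53 mA.
Check: β·I_B = 11.5 mA > I_C = 6.53 mA, confirming saturation.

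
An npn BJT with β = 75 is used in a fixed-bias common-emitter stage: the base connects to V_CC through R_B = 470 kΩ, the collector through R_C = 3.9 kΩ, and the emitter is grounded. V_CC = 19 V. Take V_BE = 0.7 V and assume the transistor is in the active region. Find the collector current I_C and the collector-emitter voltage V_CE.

Base loop: V_CC = I_B·R_B + V_BE, so I_B = (19 − 0.7)/470 kΩ = 0.0389 mA.
In the active region I_C = β·I_B = 75 × 0.0389 = 2.92 mA.
Collector loop: V_CE = V_CC − I_C·R_C = 19 − 2.92×3.9 = 7.61 V.
Since V_CE = 7.61 V > V_CE(sat) ≈ 0.2 V, the transistor is in the active region as assumed.

I_C ≈ 2.9 mA, V_CE ≈ 7.6 V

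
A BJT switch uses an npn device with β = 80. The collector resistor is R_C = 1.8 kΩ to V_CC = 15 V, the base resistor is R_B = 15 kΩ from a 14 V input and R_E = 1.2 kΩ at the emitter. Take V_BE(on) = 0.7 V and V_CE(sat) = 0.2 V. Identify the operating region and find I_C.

saturation; I_C ≈ 4.7 mA

Assume active: I_B = (14 − 0.7)/(15 + 81×1.2) = 0.119 mA, I_C = β·I_B = 9.48 mA.
Then V_CE = 15 − 9.48×1.8 − 9.6×1.2 = -13.6 V < 0.2 V — the active assumption fails.
Re-solve with V_CE = 0.2 V. KCL at the emitter: V_E/R_E = (V_BB−0.7−V_E)/R_B + (V_CC−0.2−V_E)/R_C, giving V_E = 6.26 V.
I_C = (V_CC − 0.2 − V_E)/R_C = (14.8 − 6.26)/1.8 = 4.75 mA.
Check: I_B = (13.3 − 6.26)/15 = 0.469 mA, and β·I_B = 37.6 mA > I_C, confirming saturation.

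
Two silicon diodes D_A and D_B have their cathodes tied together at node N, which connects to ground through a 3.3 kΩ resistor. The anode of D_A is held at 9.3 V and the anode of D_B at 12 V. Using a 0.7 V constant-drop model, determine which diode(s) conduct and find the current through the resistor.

Assume both conduct. Then node N would need to be at both 9.3−0.7 = 8.6 V and 12−0.7 = 11.3 V, which is impossible.
Assume only D_B conducts: V_N = 12 − 0.7 = 11.3 V, so I_R = 11.3/3.3 = 3.42 mA.
Check D_A: its anode-to-cathode voltage is 9.3 − 11.3 = -2 V < 0.7 V, so it is off. The assumption is consistent.

Only D_B conducts; I_R ≈ 3.4 mA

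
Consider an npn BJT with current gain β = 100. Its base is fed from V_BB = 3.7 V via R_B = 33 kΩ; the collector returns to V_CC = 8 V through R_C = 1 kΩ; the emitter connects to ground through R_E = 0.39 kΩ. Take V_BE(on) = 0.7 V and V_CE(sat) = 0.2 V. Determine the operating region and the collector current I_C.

Assume active. Base-emitter loop: I_B = (V_BB − V_BE)/(R_B + (β+1)R_E) = (3.7 − 0.7)/(33 + 101×0.39) = 0.0414 mA.
I_C = β·I_B = 100×0.0414 = 4.14 mA.
V_CE = V_CC − I_C·R_C − I_E·R_E = 8 − 4.14×1 − 4.19×0.39 = 2.22 V > V_CE(sat), so the active-region assumption holds.

active; I_C ≈ 4.1 mA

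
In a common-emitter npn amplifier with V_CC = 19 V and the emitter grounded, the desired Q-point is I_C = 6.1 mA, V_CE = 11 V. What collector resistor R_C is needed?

Collector loop: V_CC = I_C·R_C + V_CE.
R_C = (V_CC − V_CE)/I_C = (19 − 11)/6.1 = 1.31 kΩ.

R_C ≈ 1.3 kΩ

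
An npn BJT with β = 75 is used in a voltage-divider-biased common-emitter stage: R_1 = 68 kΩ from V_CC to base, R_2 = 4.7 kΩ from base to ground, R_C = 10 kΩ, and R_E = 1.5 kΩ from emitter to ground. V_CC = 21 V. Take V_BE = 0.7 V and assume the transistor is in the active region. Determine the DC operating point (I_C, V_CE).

I_C ≈ 0.42 mA, V_CE ≈ 16 V

Thevenize the base divider: V_Th = V_CC·R_2/(R_1+R_2) = 21×4.7/72.7 = 1.36 V, R_Th = R_1‖R_2 = 4.4 kΩ.
Base-emitter loop: V_Th = I_B·R_Th + V_BE + (β+1)I_B·R_E, so I_B = (1.36 − 0.7) / (4.4 + 76×1.5) = 0.00555 mA.
I_C = β·I_B = 75×0.00555 = 0.417 mA, and I_E = (β+1)I_B = 0.422 mA.
V_CE = V_CC − I_C·R_C − I_E·R_E = 21 − 0.417×10 − 0.422×1.5 = 16.2 V.
V_CE = 16.2 V > 0.2 V confirms active-region operation.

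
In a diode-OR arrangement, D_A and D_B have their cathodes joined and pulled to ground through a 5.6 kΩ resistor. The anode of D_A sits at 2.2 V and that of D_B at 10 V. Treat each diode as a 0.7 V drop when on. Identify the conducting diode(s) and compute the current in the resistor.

Only D_B conducts; I_R ≈ 1.7 mA

Assume both conduct. Then node N would need to be at both 2.2−0.7 = 1.5 V and 10−0.7 = 9.3 V, which is impossible.
Assume only D_B conducts: V_N = 10 − 0.7 = 9.3 V, so I_R = 9.3/5.6 = 1.66 mA.
Check D_A: its anode-to-cathode voltage is 2.2 − 9.3 = -7.1 V < 0.7 V, so it is off. The assumption is consistent.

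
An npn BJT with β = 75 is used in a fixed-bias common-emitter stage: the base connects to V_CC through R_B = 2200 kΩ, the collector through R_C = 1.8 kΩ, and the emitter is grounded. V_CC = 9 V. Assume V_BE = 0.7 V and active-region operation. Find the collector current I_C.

I_C ≈ 0.28 mA

Base loop: V_CC = I_B·R_B + V_BE, so I_B = (9 − 0.7)/2200 kΩ = 0.00377 mA.
In the active region I_C = β·I_B = 75 × 0.00377 = 0.283 mA.
Collector loop: V_CE = V_CC − I_C·R_C = 9 − 0.283×1.8 = 8.49 V.
Since V_CE = 8.49 V > V_CE(sat) ≈ 0.2 V, the transistor is in the active region as assumed.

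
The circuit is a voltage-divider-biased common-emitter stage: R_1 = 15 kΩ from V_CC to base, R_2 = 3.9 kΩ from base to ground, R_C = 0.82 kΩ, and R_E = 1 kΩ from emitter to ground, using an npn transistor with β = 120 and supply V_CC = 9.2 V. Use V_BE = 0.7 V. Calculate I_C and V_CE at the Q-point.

Thevenize the base divider: V_Th = V_CC·R_2/(R_1+R_2) = 9.2×3.9/18.9 = 1.9 V, R_Th = R_1‖R_2 = 3.1 kΩ.
Base-emitter loop: V_Th = I_B·R_Th + V_BE + (β+1)I_B·R_E, so I_B = (1.9 − 0.7) / (3.1 + 121×1) = 0.00966 mA.
I_C = β·I_B = 120×0.00966 = 1.16 mA, and I_E = (β+1)I_B = 1.17 mA.
V_CE = V_CC − I_C·R_C − I_E·R_E = 9.2 − 1.16×0.82 − 1.17×1 = 7.08 V.
V_CE = 7.08 V > 0.2 V confirms active-region operation.

I_C ≈ 1.2 mA, V_CE ≈ 7.1 V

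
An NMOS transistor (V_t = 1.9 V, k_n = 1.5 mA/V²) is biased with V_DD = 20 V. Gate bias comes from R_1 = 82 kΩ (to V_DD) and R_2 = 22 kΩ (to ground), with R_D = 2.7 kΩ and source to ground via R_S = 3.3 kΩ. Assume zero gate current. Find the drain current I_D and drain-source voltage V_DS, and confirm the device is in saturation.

V_G = V_DD·R_2/(R_1+R_2) = 20×22/104 = 4.23 V.
Assume saturation: I_D = (k_n/2)(V_GS − V_t)² with V_GS = V_G − I_D·R_S = 4.23 − 3.3·I_D.
Substituting gives 8.17·I_D² − 12.5·I_D + 4.07 = 0, with roots I_D = 0.467 or 1.07 mA.
The root I_D = 1.07 mA gives V_GS = 0.707 V ≤ V_t, so take I_D = 0.467 mA.
Then V_GS = 2.69 V and V_DS = V_DD − I_D(R_D+R_S) = 20 − 0.467×6 = 17.2 V.
Saturation requires V_DS ≥ V_GS − V_t = 0.789 V; 17.2 ≥ 0.789 ✓.

I_D ≈ 0.47 mA, V_DS ≈ 17 V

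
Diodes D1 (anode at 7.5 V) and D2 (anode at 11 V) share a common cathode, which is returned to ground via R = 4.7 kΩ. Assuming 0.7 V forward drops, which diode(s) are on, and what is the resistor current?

Assume both conduct. Then node N would need to be at both 7.5−0.7 = 6.8 V and 11−0.7 = 10.3 V, which is impossible.
Assume only D2 conducts: V_N = 11 − 0.7 = 10.3 V, so I_R = 10.3/4.7 = 2.19 mA.
Check D1: its anode-to-cathode voltage is 7.5 − 10.3 = -2.8 V < 0.7 V, so it is off. The assumption is consistent.

Only D2 conducts; I_R ≈ 2.2 mA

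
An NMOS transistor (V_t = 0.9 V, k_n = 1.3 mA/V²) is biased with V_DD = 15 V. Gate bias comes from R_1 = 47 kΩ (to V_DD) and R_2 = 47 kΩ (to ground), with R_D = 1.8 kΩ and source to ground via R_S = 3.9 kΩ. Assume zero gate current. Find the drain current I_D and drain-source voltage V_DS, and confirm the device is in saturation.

I_D ≈ 1.3 mA, V_DS ≈ 7.4 V

V_G = V_DD·R_2/(R_1+R_2) = 15×47/94 = 7.5 V.
Assume saturation: I_D = (k_n/2)(V_GS − V_t)² with V_GS = V_G − I_D·R_S = 7.5 − 3.9·I_D.
Substituting gives 9.89·I_D² − 34.5·I_D + 28.3 = 0, with roots I_D = 1.33 or 2.16 mA.
The root I_D = 2.16 mA gives V_GS = -0.923 V ≤ V_t, so take I_D = 1.33 mA.
Then V_GS = 2.33 V and V_DS = V_DD − I_D(R_D+R_S) = 15 − 1.33×5.7 = 7.44 V.
Saturation requires V_DS ≥ V_GS − V_t = 1.43 V; 7.44 ≥ 1.43 ✓.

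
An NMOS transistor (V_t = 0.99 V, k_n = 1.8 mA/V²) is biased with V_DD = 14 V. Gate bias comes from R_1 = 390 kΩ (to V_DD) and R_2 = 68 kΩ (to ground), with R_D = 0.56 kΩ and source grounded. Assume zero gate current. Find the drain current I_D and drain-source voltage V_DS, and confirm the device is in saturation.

I_D ≈ 1.1 mA, V_DS ≈ 13 V

V_G = V_DD·R_2/(R_1+R_2) = 14×68/458 = 2.08 V. With the source grounded, V_GS = V_G = 2.08 V.
Assume saturation: I_D = (k_n/2)(V_GS − V_t)² = (1.8/2)×(2.08 − 0.99)² = 0.9×1.09² = 1.07 mA.
V_DS = V_DD − I_D·R_D = 14 − 1.07×0.56 = 13.4 V.
Saturation requires V_DS ≥ V_GS − V_t = 1.09 V; 13.4 ≥ 1.09 ✓.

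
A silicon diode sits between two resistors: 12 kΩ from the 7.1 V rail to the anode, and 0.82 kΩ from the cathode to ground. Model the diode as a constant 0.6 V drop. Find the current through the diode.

I ≈ 0.51 mA

The two resistors are in series with the diode, so KVL gives 7.1 = I·12 + 0.6 + I·0.82.
I = (7.1 − 0.6) / (12 + 0.82) kΩ = 6.5 / 12.8 = 0.507 mA.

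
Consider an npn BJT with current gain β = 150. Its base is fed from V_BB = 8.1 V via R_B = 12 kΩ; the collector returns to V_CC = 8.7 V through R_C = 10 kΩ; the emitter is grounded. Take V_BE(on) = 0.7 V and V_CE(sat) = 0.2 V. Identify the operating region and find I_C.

saturation; I_C ≈ 0.85 mA

Assume active: I_B = (8.1 − 0.7)/12 = 0.617 mA, giving I_C = β·I_B = 92.5 mA.
But then V_CE = 8.7 − 92.5×10 = -916 V < V_CE(sat) = 0.2 V — impossible in the active region.
So the transistor is saturated. With V_CE = 0.2 V, I_C = (V_CC − 0.2)/R_C = 8.5/10 = 0.85 mA.
Check: β·I_B = 92.5 mA > I_C = 0.85 mA, confirming saturation.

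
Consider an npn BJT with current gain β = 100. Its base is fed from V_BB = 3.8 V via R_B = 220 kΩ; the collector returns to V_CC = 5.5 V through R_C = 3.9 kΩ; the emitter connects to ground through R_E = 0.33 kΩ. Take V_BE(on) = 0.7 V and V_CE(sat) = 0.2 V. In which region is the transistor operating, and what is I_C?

active; I_C ≈ 1.2 mA

Assume active. Base-emitter loop: I_B = (V_BB − V_BE)/(R_B + (β+1)R_E) = (3.8 − 0.7)/(220 + 101×0.33) = 0.0122 mA.
I_C = β·I_B = 100×0.0122 = 1.22 mA.
V_CE = V_CC − I_C·R_C − I_E·R_E = 5.5 − 1.22×3.9 − 1.24×0.33 = 0.32 V > V_CE(sat), so the active-region assumption holds.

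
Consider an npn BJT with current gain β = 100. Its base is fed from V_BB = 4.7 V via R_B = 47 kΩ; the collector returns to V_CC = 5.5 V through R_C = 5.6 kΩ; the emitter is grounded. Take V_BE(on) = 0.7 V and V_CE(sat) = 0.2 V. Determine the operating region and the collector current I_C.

saturation; I_C ≈ 0.95 mA

Assume active: I_B = (4.7 − 0.7)/47 = 0.0851 mA, giving I_C = β·I_B = 8.51 mA.
But then V_CE = 5.5 − 8.51×5.6 = -42.2 V < V_CE(sat) = 0.2 V — impossible in the active region.
So the transistor is saturated. With V_CE = 0.2 V, I_C = (V_CC − 0.2)/R_C = 5.3/5.6 = 0.946 mA.
Check: β·I_B = 8.51 mA > I_C = 0.946 mA, confirming saturation.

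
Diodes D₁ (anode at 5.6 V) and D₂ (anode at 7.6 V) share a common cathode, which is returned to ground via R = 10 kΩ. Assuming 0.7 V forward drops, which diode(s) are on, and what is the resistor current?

Only D₂ conducts; I_R ≈ 0.69 mA

Assume both conduct. Then node N would need to be at both 5.6−0.7 = 4.9 V and 7.6−0.7 = 6.9 V, which is impossible.
Assume only D₂ conducts: V_N = 7.6 − 0.7 = 6.9 V, so I_R = 6.9/10 = 0.69 mA.
Check D₁: its anode-to-cathode voltage is 5.6 − 6.9 = -1.3 V < 0.7 V, so it is off. The assumption is consistent.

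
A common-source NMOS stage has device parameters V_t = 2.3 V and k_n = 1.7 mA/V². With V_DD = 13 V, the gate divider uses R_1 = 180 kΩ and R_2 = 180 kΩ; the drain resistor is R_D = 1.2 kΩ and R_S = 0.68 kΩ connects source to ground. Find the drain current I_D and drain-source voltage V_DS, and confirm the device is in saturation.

I_D ≈ 3.3 mA, V_DS ≈ 6.8 V

V_G = V_DD·R_2/(R_1+R_2) = 13×180/360 = 6.5 V.
Assume saturation: I_D = (k_n/2)(V_GS − V_t)² with V_GS = V_G − I_D·R_S = 6.5 − 0.68·I_D.
Substituting gives 0.393·I_D² − 5.86·I_D + 15 = 0, with roots I_D = 3.29 or 11.6 mA.
The root I_D = 11.6 mA gives V_GS = -1.4 V ≤ V_t, so take I_D = 3.29 mA.
Then V_GS = 4.27 V and V_DS = V_DD − I_D(R_D+R_S) = 13 − 3.29×1.88 = 6.82 V.
Saturation requires V_DS ≥ V_GS − V_t = 1.97 V; 6.82 ≥ 1.97 ✓.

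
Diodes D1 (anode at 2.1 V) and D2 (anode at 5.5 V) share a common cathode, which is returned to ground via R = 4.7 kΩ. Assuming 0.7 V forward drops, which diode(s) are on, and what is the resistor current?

Assume both conduct. Then node N would need to be at both 2.1−0.7 = 1.4 V and 5.5−0.7 = 4.8 V, which is impossible.
Assume only D2 conducts: V_N = 5.5 − 0.7 = 4.8 V, so I_R = 4.8/4.7 = 1.02 mA.
Check D1: its anode-to-cathode voltage is 2.1 − 4.8 = -2.7 V < 0.7 V, so it is off. The assumption is consistent.

Only D2 conducts; I_R ≈ 1 mA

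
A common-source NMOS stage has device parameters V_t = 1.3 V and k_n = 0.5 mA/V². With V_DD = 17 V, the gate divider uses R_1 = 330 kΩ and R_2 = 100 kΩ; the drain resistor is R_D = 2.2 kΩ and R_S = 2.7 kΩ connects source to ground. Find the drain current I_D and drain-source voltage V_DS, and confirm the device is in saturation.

V_G = V_DD·R_2/(R_1+R_2) = 17×100/430 = 3.95 V.
Assume saturation: I_D = (k_n/2)(V_GS − V_t)² with V_GS = V_G − I_D·R_S = 3.95 − 2.7·I_D.
Substituting gives 1.82·I_D² − 4.58·I_D + 1.76 = 0, with roots I_D = 0.473 or 2.04 mA.
The root I_D = 2.04 mA gives V_GS = -1.56 V ≤ V_t, so take I_D = 0.473 mA.
Then V_GS = 2.68 V and V_DS = V_DD − I_D(R_D+R_S) = 17 − 0.473×4.9 = 14.7 V.
Saturation requires V_DS ≥ V_GS − V_t = 1.38 V; 14.7 ≥ 1.38 ✓.

I_D ≈ 0.47 mA, V_DS ≈ 15 V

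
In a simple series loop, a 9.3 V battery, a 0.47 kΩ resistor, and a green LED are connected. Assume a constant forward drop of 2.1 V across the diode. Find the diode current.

I ≈ 15 mA

KVL around the loop: 9.3 = V_D + I·R = 2.1 + I × 0.47 kΩ.
So I = (9.3 − 2.1) / 0.47 kΩ = 7.2 / 0.47 = 15.3 mA.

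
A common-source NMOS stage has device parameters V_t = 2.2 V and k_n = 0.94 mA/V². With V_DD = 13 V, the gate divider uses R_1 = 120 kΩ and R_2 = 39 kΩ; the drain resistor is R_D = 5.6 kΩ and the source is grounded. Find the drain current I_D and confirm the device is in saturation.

I_D ≈ 0.46 mA

V_G = V_DD·R_2/(R_1+R_2) = 13×39/159 = 3.19 V. With the source grounded, V_GS = V_G = 3.19 V.
Assume saturation: I_D = (k_n/2)(V_GS − V_t)² = (0.94/2)×(3.19 − 2.2)² = 0.47×0.989² = 0.459 mA.
V_DS = V_DD − I_D·R_D = 13 − 0.459×5.6 = 10.4 V.
Saturation requires V_DS ≥ V_GS − V_t = 0.989 V; 10.4 ≥ 0.989 ✓.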